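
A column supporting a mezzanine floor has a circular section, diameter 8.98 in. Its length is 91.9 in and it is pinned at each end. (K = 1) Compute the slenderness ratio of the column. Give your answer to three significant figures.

I = πd⁴/64 = π×8.98⁴/64 = 319.2 in⁴
A = 63.33 in²;  r_min = √(I/A) = √(319.2/63.33) = 2.245 in
L_e = K·L = 1 × 91.9 = 91.90 in
λ = L_e / r_min = 91.900 / 2.245 = 40.9

λ ≈ 40.9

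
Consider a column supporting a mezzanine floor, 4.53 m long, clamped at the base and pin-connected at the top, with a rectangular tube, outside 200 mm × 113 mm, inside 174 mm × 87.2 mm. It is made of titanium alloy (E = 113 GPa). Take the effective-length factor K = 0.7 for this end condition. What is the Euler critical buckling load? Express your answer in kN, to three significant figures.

Weak-axis I_min = (h_o·b_o³ − h_i·b_i³)/12 with b_o = 113, b_i = 87.20 mm (shorter outer/inner sides).
I_min = (200×113³ − 174.0×87.20³)/12 = 1.443×10^7 mm⁴
I = 1.443×10^7 mm⁴ = 1.443×10^-5 m⁴
Effective length L_e = K·L = 0.7 × 4.53 = 3.171 m
P_cr = π²EI / L_e² = π² × 113×10⁹ × 1.443×10^-5 / 3.171² = 1.601×10^6 N

P_cr ≈ 1600 kN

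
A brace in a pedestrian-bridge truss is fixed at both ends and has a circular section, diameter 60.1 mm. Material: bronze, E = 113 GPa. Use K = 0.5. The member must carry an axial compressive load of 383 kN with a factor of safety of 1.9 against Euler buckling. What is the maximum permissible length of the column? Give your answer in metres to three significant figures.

L_max ≈ 1.98 m

I = πd⁴/64 = π×60.1⁴/64 = 6.404×10^5 mm⁴
I = 6.404×10^-7 m⁴
Required critical load P_cr = n·P = 1.9 × 383 = 727.7 kN = 7.277×10^5 N
From P_cr = π²EI/(K·L)²:  L = (1/K)·√(π²EI/P_cr) = (1/0.5)·√(π²×1.13×10^11×6.404×10^-7/7.277×10^5)
L = 1.98 m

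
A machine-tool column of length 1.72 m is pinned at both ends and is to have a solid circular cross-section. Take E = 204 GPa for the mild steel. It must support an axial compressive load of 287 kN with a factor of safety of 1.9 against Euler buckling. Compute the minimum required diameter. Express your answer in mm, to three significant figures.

Required P_cr = n·P = 1.9 × 287 = 545.3 kN
L_e = K·L = 1 × 1.72 = 1.720 m
Required I = P_cr·L_e²/(π²E) = 5.453×10^5 × 1.720² / (π² × 2.04×10^11) = 8.012×10^-7 m⁴
I_req = 8.012×10^5 mm⁴
Solid circle: I = πd⁴/64  ⇒  d = (64I/π)^(1/4) = (64×8.012×10^5/π)^(1/4) = 63.6 mm

d ≈ 63.6 mm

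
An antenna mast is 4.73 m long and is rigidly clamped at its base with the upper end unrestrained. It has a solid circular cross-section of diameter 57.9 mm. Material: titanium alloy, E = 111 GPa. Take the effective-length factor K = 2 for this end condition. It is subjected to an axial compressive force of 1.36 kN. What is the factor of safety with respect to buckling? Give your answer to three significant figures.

n ≈ 4.97

I = πd⁴/64 = π×57.9⁴/64 = 5.517×10^5 mm⁴
I = 5.517×10^5 mm⁴ = 5.517×10^-7 m⁴
Effective length L_e = K·L = 2 × 4.73 = 9.460 m
P_cr = π²EI / L_e² = π² × 111×10⁹ × 5.517×10^-7 / 9.460² = 6.753×10^3 N
Factor of safety n = P_cr / P = 6.7534 / 1.36 = 4.97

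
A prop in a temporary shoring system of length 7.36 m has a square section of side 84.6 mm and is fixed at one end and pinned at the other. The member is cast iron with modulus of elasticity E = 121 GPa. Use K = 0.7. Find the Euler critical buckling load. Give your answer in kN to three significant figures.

I = a⁴/12 = 84.6⁴/12 = 4.269×10^6 mm⁴
I = 4.269×10^6 mm⁴ = 4.269×10^-6 m⁴
Effective length L_e = K·L = 0.7 × 7.36 = 5.152 m
P_cr = π²EI / L_e² = π² × 121×10⁹ × 4.269×10^-6 / 5.152² = 1.921×10^5 N

P_cr ≈ 192 kN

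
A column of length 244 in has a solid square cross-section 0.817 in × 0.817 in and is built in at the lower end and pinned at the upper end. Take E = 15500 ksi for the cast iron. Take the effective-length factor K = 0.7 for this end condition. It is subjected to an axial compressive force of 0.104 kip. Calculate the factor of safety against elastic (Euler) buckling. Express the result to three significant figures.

I = a⁴/12 = 0.817⁴/12 = 3.713×10^-2 in⁴
Effective length L_e = K·L = 0.7 × 244 = 170.8 in
P_cr = π²EI / L_e² = π² × 15500×10³ × 3.713×10^-2 / 170.8² = 194.7 lb
Factor of safety n = P_cr / P = 0.19470 / 0.104 = 1.87

n ≈ 1.87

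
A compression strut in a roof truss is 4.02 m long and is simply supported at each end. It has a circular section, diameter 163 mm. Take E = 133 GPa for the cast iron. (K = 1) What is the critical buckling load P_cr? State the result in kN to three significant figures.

I = πd⁴/64 = π×163⁴/64 = 3.465×10^7 mm⁴
I = 3.465×10^7 mm⁴ = 3.465×10^-5 m⁴
Effective length L_e = K·L = 1 × 4.02 = 4.020 m
P_cr = π²EI / L_e² = π² × 133×10⁹ × 3.465×10^-5 / 4.020² = 2.815×10^6 N

P_cr ≈ 2810 kN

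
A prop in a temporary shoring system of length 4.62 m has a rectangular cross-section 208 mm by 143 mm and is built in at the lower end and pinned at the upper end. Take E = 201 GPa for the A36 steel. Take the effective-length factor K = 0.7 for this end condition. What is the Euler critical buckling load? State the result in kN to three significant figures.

P_cr ≈ 9610 kN

Buckling occurs about the weak axis: I_min = h·b³/12 with b = 143 mm (the shorter side).
I_min = 208×143³/12 = 5.069×10^7 mm⁴
I = 5.069×10^7 mm⁴ = 5.069×10^-5 m⁴
Effective length L_e = K·L = 0.7 × 4.62 = 3.234 m
P_cr = π²EI / L_e² = π² × 201×10⁹ × 5.069×10^-5 / 3.234² = 9.614×10^6 N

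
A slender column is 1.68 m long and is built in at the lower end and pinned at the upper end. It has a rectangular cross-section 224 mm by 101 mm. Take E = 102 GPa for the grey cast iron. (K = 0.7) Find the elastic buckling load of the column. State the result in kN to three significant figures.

Buckling occurs about the weak axis: I_min = h·b³/12 with b = 101 mm (the shorter side).
I_min = 224×101³/12 = 1.923×10^7 mm⁴
I = 1.923×10^7 mm⁴ = 1.923×10^-5 m⁴
Effective length L_e = K·L = 0.7 × 1.68 = 1.176 m
P_cr = π²EI / L_e² = π² × 102×10⁹ × 1.923×10^-5 / 1.176² = 1.400×10^7 N

P_cr ≈ 14000 kN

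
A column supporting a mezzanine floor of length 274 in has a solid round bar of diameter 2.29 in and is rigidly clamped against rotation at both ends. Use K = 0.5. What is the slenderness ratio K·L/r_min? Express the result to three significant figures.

λ ≈ 239

I = πd⁴/64 = π×2.29⁴/64 = 1.350 in⁴
A = 4.119 in²;  r_min = √(I/A) = √(1.350/4.119) = 0.5725 in
L_e = K·L = 0.5 × 274 = 137.0 in
λ = L_e / r_min = 137.00 / 0.5725 = 239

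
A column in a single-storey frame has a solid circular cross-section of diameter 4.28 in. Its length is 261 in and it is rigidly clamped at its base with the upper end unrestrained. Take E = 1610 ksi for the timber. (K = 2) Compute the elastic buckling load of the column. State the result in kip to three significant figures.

P_cr ≈ 0.961 kip

I = πd⁴/64 = π×4.28⁴/64 = 16.47 in⁴
Effective length L_e = K·L = 2 × 261 = 522.0 in
P_cr = π²EI / L_e² = π² × 1610×10³ × 16.47 / 522.0² = 960.6 lb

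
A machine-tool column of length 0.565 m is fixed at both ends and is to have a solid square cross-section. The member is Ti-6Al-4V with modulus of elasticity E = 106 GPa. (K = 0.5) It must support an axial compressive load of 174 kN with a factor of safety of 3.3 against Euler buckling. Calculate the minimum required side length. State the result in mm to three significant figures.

Required P_cr = n·P = 3.3 × 174 = 574.2 kN
L_e = K·L = 0.5 × 0.565 = 0.2825 m
Required I = P_cr·L_e²/(π²E) = 5.742×10^5 × 0.2825² / (π² × 1.06×10^11) = 4.380×10^-8 m⁴
I_req = 4.380×10^4 mm⁴
Solid square: I = a⁴/12  ⇒  a = (12I)^(1/4) = (12×4.380×10^4)^(1/4) = 26.9 mm

a ≈ 26.9 mm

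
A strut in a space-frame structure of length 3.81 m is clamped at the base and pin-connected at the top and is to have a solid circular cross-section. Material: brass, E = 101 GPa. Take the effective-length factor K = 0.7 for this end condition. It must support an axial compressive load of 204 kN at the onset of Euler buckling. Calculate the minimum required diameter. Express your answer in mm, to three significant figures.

d ≈ 73.8 mm

L_e = K·L = 0.7 × 3.81 = 2.667 m
Required I = P_cr·L_e²/(π²E) = 2.040×10^5 × 2.667² / (π² × 1.01×10^11) = 1.456×10^-6 m⁴
I_req = 1.456×10^6 mm⁴
Solid circle: I = πd⁴/64  ⇒  d = (64I/π)^(1/4) = (64×1.456×10^6/π)^(1/4) = 73.8 mm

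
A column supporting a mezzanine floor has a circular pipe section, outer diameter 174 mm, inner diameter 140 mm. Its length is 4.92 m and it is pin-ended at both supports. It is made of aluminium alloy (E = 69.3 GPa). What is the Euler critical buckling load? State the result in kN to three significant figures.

P_cr ≈ 739 kN

d_o = 174 mm, d_i = 140 mm
I = π(d_o⁴ − d_i⁴)/64 = π(174⁴ − 140.0⁴)/64 = 2.614×10^7 mm⁴
I = 2.614×10^7 mm⁴ = 2.614×10^-5 m⁴
Effective length L_e = K·L = 1 × 4.92 = 4.920 m
P_cr = π²EI / L_e² = π² × 69.3×10⁹ × 2.614×10^-5 / 4.920² = 7.385×10^5 N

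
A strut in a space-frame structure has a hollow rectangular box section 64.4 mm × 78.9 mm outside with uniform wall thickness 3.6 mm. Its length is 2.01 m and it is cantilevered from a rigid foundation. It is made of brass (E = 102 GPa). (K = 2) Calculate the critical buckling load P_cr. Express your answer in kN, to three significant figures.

P_cr ≈ 39.7 kN

Inner dimensions: h_i = 78.9 − 2×3.6 = 71.70 mm, b_i = 64.4 − 2×3.6 = 57.20 mm
Weak-axis I_min = (h_o·b_o³ − h_i·b_i³)/12 with b_o = 64.4, b_i = 57.20 mm (shorter outer/inner sides).
I_min = (78.9×64.4³ − 71.70×57.20³)/12 = 6.379×10^5 mm⁴
I = 6.379×10^5 mm⁴ = 6.379×10^-7 m⁴
Effective length L_e = K·L = 2 × 2.01 = 4.020 m
P_cr = π²EI / L_e² = π² × 102×10⁹ × 6.379×10^-7 / 4.020² = 3.974×10^4 N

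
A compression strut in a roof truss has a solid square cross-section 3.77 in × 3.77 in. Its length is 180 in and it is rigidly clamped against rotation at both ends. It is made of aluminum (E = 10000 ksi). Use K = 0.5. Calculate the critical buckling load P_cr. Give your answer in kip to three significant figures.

I = a⁴/12 = 3.77⁴/12 = 16.83 in⁴
Effective length L_e = K·L = 0.5 × 180 = 90.00 in
P_cr = π²EI / L_e² = π² × 10000×10³ × 16.83 / 90.00² = 2.051×10^5 lb

P_cr ≈ 205 kip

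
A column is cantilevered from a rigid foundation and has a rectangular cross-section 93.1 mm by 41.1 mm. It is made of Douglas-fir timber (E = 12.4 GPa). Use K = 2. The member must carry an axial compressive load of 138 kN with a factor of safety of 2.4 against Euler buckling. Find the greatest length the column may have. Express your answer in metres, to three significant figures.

Buckling occurs about the weak axis: I_min = h·b³/12 with b = 41.1 mm (the shorter side).
I_min = 93.1×41.1³/12 = 5.386×10^5 mm⁴
I = 5.386×10^-7 m⁴
Required critical load P_cr = n·P = 2.4 × 138 = 331.2 kN = 3.312×10^5 N
From P_cr = π²EI/(K·L)²:  L = (1/K)·√(π²EI/P_cr) = (1/2)·√(π²×1.24×10^10×5.386×10^-7/3.312×10^5)
L = 0.223 m

L_max ≈ 0.223 m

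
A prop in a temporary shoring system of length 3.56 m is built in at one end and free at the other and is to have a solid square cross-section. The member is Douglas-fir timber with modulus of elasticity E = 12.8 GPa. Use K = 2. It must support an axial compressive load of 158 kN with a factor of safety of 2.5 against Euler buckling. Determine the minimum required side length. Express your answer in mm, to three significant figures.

a ≈ 209 mm

Required P_cr = n·P = 2.5 × 158 = 395.0 kN
L_e = K·L = 2 × 3.56 = 7.120 m
Required I = P_cr·L_e²/(π²E) = 3.950×10^5 × 7.120² / (π² × 1.28×10^10) = 1.585×10^-4 m⁴
I_req = 1.585×10^8 mm⁴
Solid square: I = a⁴/12  ⇒  a = (12I)^(1/4) = (12×1.585×10^8)^(1/4) = 209 mm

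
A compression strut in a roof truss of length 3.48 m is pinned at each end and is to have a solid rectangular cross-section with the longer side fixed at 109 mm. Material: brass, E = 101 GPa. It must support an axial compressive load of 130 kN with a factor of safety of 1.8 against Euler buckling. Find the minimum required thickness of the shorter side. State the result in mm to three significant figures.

b ≈ 67.9 mm

Required P_cr = n·P = 1.8 × 130 = 234.0 kN
L_e = K·L = 1 × 3.48 = 3.480 m
Required I = P_cr·L_e²/(π²E) = 2.340×10^5 × 3.480² / (π² × 1.01×10^11) = 2.843×10^-6 m⁴
I_req = 2.843×10^6 mm⁴
Rectangle, weak axis: I_min = h·b³/12 with h = 109 mm fixed  ⇒  b = (12I/h)^(1/3) = 67.9 mm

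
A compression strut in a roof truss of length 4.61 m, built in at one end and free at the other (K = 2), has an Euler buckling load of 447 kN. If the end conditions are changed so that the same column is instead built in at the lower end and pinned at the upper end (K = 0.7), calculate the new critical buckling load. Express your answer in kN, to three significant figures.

P_cr ∝ 1/K², so P_cr,new = P_cr,old × (K_old/K_new)² = 447 × (2/0.7)²
= 447 × 8.163 = 3650 kN

P_cr ≈ 3650 kN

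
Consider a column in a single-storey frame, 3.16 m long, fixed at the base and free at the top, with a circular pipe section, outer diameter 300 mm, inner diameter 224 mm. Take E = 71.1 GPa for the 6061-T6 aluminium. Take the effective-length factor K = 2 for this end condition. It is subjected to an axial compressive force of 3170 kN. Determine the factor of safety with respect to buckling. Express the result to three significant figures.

n ≈ 1.52

d_o = 300 mm, d_i = 224 mm
I = π(d_o⁴ − d_i⁴)/64 = π(300⁴ − 224.0⁴)/64 = 2.740×10^8 mm⁴
I = 2.740×10^8 mm⁴ = 2.740×10^-4 m⁴
Effective length L_e = K·L = 2 × 3.16 = 6.320 m
P_cr = π²EI / L_e² = π² × 71.1×10⁹ × 2.740×10^-4 / 6.320² = 4.814×10^6 N
Factor of safety n = P_cr / P = 4814.2 / 3170 = 1.52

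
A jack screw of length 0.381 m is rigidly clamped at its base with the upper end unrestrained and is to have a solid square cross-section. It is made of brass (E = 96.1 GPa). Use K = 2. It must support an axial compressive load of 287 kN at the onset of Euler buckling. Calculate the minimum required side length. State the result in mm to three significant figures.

L_e = K·L = 2 × 0.381 = 0.7620 m
Required I = P_cr·L_e²/(π²E) = 2.870×10^5 × 0.7620² / (π² × 9.61×10^10) = 1.757×10^-7 m⁴
I_req = 1.757×10^5 mm⁴
Solid square: I = a⁴/12  ⇒  a = (12I)^(1/4) = (12×1.757×10^5)^(1/4) = 38.1 mm

a ≈ 38.1 mm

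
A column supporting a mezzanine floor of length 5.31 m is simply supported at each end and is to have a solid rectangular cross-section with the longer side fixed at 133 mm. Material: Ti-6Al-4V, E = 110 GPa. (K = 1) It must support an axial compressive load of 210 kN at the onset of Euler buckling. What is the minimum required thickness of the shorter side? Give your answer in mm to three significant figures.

b ≈ 78.9 mm

L_e = K·L = 1 × 5.31 = 5.310 m
Required I = P_cr·L_e²/(π²E) = 2.100×10^5 × 5.310² / (π² × 1.10×10^11) = 5.454×10^-6 m⁴
I_req = 5.454×10^6 mm⁴
Rectangle, weak axis: I_min = h·b³/12 with h = 133 mm fixed  ⇒  b = (12I/h)^(1/3) = 78.9 mm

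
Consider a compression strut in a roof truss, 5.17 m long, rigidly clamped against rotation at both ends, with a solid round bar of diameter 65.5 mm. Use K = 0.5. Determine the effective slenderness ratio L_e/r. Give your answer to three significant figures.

For a solid circle r = d/4 = 65.5/4 = 16.38 mm
L_e = K·L = 0.5 × 5.17 m = 2.585 m = 2585.0 mm
λ = L_e / r_min = 2585.0 / 16.38 = 158

λ ≈ 158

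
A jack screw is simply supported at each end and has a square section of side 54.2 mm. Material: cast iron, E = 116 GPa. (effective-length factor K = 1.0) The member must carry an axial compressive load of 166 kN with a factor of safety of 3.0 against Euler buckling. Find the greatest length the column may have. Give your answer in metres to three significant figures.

I = a⁴/12 = 54.2⁴/12 = 7.191×10^5 mm⁴
I = 7.191×10^-7 m⁴
Required critical load P_cr = n·P = 3.0 × 166 = 498.0 kN = 4.980×10^5 N
From P_cr = π²EI/(K·L)²:  L = (1/K)·√(π²EI/P_cr) = (1/1)·√(π²×1.16×10^11×7.191×10^-7/4.980×10^5)
L = 1.29 m

L_max ≈ 1.29 m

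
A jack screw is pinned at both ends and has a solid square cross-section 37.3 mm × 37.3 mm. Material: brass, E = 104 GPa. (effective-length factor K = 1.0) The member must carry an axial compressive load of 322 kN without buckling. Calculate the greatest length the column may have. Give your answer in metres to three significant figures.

I = a⁴/12 = 37.3⁴/12 = 1.613×10^5 mm⁴
I = 1.613×10^-7 m⁴
At the buckling limit P_cr = P = 3.220×10^5 N
From P_cr = π²EI/(K·L)²:  L = (1/K)·√(π²EI/P_cr) = (1/1)·√(π²×1.04×10^11×1.613×10^-7/3.220×10^5)
L = 0.717 m

L_max ≈ 0.717 m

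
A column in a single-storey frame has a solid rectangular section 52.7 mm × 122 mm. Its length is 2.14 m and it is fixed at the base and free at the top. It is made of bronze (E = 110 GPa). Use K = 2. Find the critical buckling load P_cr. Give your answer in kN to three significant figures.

P_cr ≈ 88.2 kN

Buckling occurs about the weak axis: I_min = h·b³/12 with b = 52.7 mm (the shorter side).
I_min = 122×52.7³/12 = 1.488×10^6 mm⁴
I = 1.488×10^6 mm⁴ = 1.488×10^-6 m⁴
Effective length L_e = K·L = 2 × 2.14 = 4.280 m
P_cr = π²EI / L_e² = π² × 110×10⁹ × 1.488×10^-6 / 4.280² = 8.819×10^4 N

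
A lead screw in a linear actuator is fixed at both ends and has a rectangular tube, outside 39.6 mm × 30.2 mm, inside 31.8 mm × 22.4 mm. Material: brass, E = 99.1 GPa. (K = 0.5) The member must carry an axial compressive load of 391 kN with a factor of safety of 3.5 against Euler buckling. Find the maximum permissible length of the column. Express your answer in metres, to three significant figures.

Weak-axis I_min = (h_o·b_o³ − h_i·b_i³)/12 with b_o = 30.2, b_i = 22.40 mm (shorter outer/inner sides).
I_min = (39.6×30.2³ − 31.80×22.40³)/12 = 6.111×10^4 mm⁴
I = 6.111×10^-8 m⁴
Required critical load P_cr = n·P = 3.5 × 391 = 1368 kN = 1.369×10^6 N
From P_cr = π²EI/(K·L)²:  L = (1/K)·√(π²EI/P_cr) = (1/0.5)·√(π²×9.91×10^10×6.111×10^-8/1.369×10^6)
L = 0.418 m

L_max ≈ 0.418 m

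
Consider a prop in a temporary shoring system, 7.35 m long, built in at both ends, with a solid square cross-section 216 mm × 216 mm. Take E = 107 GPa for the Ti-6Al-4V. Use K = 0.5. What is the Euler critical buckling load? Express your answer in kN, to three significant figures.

P_cr ≈ 14200 kN

I = a⁴/12 = 216⁴/12 = 1.814×10^8 mm⁴
I = 1.814×10^8 mm⁴ = 1.814×10^-4 m⁴
Effective length L_e = K·L = 0.5 × 7.35 = 3.675 m
P_cr = π²EI / L_e² = π² × 107×10⁹ × 1.814×10^-4 / 3.675² = 1.418×10^7 N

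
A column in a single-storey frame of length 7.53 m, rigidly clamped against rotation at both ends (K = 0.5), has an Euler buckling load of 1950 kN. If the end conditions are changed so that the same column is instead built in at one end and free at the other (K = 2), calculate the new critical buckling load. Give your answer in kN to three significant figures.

P_cr ≈ 122 kN

P_cr ∝ 1/K², so P_cr,new = P_cr,old × (K_old/K_new)² = 1950 × (0.5/2)²
= 1950 × 0.06250 = 122 kN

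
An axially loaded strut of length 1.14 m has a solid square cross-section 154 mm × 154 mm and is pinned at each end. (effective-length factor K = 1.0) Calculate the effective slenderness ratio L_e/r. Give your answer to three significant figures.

For a square r = a/√12 = 154/√12 = 44.46 mm
L_e = K·L = 1 × 1.14 m = 1.140 m = 1140.0 mm
λ = L_e / r_min = 1140.0 / 44.46 = 25.6

λ ≈ 25.6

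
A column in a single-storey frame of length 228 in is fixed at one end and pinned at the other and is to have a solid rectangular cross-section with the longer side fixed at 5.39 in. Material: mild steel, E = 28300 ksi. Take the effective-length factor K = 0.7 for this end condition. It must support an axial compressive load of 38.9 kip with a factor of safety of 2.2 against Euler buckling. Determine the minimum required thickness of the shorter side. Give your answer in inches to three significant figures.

Required P_cr = n·P = 2.2 × 38.9 = 85.58 kip
L_e = K·L = 0.7 × 228 = 159.6 in
Required I = P_cr·L_e²/(π²E) = 8.558×10^4 × 159.6² / (π² × 2.83×10^7) = 7.805 in⁴
Rectangle, weak axis: I_min = h·b³/12 with h = 5.39 in fixed  ⇒  b = (12I/h)^(1/3) = 2.59 in

b ≈ 2.59 in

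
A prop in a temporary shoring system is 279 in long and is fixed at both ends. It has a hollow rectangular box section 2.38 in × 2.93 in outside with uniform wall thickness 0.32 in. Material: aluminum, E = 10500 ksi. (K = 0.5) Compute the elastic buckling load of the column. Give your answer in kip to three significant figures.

P_cr ≈ 12.2 kip

Inner dimensions: h_i = 2.93 − 2×0.32 = 2.290 in, b_i = 2.38 − 2×0.32 = 1.740 in
Weak-axis I_min = (h_o·b_o³ − h_i·b_i³)/12 with b_o = 2.38, b_i = 1.740 in (shorter outer/inner sides).
I_min = (2.93×2.38³ − 2.290×1.740³)/12 = 2.286 in⁴
Effective length L_e = K·L = 0.5 × 279 = 139.5 in
P_cr = π²EI / L_e² = π² × 10500×10³ × 2.286 / 139.5² = 1.218×10^4 lb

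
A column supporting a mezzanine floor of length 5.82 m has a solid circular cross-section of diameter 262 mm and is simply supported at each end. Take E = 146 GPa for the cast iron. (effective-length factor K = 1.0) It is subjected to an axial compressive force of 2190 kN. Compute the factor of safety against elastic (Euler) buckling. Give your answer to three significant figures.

n ≈ 4.49

I = πd⁴/64 = π×262⁴/64 = 2.313×10^8 mm⁴
I = 2.313×10^8 mm⁴ = 2.313×10^-4 m⁴
Effective length L_e = K·L = 1 × 5.82 = 5.820 m
P_cr = π²EI / L_e² = π² × 146×10⁹ × 2.313×10^-4 / 5.820² = 9.840×10^6 N
Factor of safety n = P_cr / P = 9839.7 / 2190 = 4.49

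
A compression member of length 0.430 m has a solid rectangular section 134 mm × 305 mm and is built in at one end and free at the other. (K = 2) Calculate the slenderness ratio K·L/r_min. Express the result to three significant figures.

For a rectangle r_min = b/√12 = 134/√12 = 38.68 mm
L_e = K·L = 2 × 0.430 m = 0.8600 m = 860.00 mm
λ = L_e / r_min = 860.00 / 38.68 = 22.2

λ ≈ 22.2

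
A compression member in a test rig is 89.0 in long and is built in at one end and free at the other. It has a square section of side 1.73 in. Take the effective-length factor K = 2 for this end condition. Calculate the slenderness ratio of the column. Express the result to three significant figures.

λ ≈ 356

For a square r = a/√12 = 1.73/√12 = 0.4994 in
L_e = K·L = 2 × 89.0 = 178.0 in
λ = L_e / r_min = 178.00 / 0.4994 = 356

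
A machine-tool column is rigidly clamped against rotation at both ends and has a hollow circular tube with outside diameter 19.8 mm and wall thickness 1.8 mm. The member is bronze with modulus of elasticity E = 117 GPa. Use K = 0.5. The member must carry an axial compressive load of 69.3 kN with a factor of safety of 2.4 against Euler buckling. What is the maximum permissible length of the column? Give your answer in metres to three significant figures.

Inner diameter d_i = 19.8 − 2×1.8 = 16.20 mm
I = π(d_o⁴ − d_i⁴)/64 = π(19.8⁴ − 16.20⁴)/64 = 4.164×10^3 mm⁴
I = 4.164×10^-9 m⁴
Required critical load P_cr = n·P = 2.4 × 69.3 = 166.3 kN = 1.663×10^5 N
From P_cr = π²EI/(K·L)²:  L = (1/K)·√(π²EI/P_cr) = (1/0.5)·√(π²×1.17×10^11×4.164×10^-9/1.663×10^5)
L = 0.340 m

L_max ≈ 0.340 m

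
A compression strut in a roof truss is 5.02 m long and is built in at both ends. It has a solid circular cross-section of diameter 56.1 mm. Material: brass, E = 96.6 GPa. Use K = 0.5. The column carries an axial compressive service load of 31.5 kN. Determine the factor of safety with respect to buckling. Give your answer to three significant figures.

I = πd⁴/64 = π×56.1⁴/64 = 4.862×10^5 mm⁴
I = 4.862×10^5 mm⁴ = 4.862×10^-7 m⁴
Effective length L_e = K·L = 0.5 × 5.02 = 2.510 m
P_cr = π²EI / L_e² = π² × 96.6×10⁹ × 4.862×10^-7 / 2.510² = 7.358×10^4 N
Factor of safety n = P_cr / P = 73.578 / 31.5 = 2.34

n ≈ 2.34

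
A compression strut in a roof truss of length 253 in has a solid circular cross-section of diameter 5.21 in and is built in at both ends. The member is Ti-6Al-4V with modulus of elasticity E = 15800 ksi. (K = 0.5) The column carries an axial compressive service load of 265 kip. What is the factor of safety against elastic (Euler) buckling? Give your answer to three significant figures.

n ≈ 1.33

I = πd⁴/64 = π×5.21⁴/64 = 36.17 in⁴
Effective length L_e = K·L = 0.5 × 253 = 126.5 in
P_cr = π²EI / L_e² = π² × 15800×10³ × 36.17 / 126.5² = 3.524×10^5 lb
Factor of safety n = P_cr / P = 352.45 / 265 = 1.33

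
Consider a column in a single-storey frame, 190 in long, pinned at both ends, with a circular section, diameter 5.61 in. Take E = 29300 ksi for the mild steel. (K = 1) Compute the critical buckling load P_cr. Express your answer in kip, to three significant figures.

P_cr ≈ 389 kip

I = πd⁴/64 = π×5.61⁴/64 = 48.62 in⁴
Effective length L_e = K·L = 1 × 190 = 190.0 in
P_cr = π²EI / L_e² = π² × 29300×10³ × 48.62 / 190.0² = 3.895×10^5 lb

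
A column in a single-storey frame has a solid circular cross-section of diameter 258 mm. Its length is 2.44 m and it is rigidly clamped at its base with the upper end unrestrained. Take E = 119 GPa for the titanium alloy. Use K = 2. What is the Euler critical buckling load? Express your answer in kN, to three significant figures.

I = πd⁴/64 = π×258⁴/64 = 2.175×10^8 mm⁴
I = 2.175×10^8 mm⁴ = 2.175×10^-4 m⁴
Effective length L_e = K·L = 2 × 2.44 = 4.880 m
P_cr = π²EI / L_e² = π² × 119×10⁹ × 2.175×10^-4 / 4.880² = 1.073×10^7 N

P_cr ≈ 10700 kN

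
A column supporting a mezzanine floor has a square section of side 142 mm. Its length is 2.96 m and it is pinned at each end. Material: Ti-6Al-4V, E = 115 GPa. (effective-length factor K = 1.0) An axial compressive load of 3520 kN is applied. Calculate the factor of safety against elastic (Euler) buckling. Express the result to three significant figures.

I = a⁴/12 = 142⁴/12 = 3.388×10^7 mm⁴
I = 3.388×10^7 mm⁴ = 3.388×10^-5 m⁴
Effective length L_e = K·L = 1 × 2.96 = 2.960 m
P_cr = π²EI / L_e² = π² × 115×10⁹ × 3.388×10^-5 / 2.960² = 4.389×10^6 N
Factor of safety n = P_cr / P = 4389.2 / 3520 = 1.25

n ≈ 1.25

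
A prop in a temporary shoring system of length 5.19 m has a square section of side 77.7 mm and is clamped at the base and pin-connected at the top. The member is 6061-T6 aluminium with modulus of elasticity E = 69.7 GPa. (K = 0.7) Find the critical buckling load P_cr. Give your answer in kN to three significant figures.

I = a⁴/12 = 77.7⁴/12 = 3.037×10^6 mm⁴
I = 3.037×10^6 mm⁴ = 3.037×10^-6 m⁴
Effective length L_e = K·L = 0.7 × 5.19 = 3.633 m
P_cr = π²EI / L_e² = π² × 69.7×10⁹ × 3.037×10^-6 / 3.633² = 1.583×10^5 N

P_cr ≈ 158 kN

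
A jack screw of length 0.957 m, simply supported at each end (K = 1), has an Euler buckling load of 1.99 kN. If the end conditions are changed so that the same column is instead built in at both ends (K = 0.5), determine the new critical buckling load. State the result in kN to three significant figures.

P_cr ∝ 1/K², so P_cr,new = P_cr,old × (K_old/K_new)² = 1.99 × (1/0.5)²
= 1.99 × 4.000 = 7.96 kN

P_cr ≈ 7.96 kN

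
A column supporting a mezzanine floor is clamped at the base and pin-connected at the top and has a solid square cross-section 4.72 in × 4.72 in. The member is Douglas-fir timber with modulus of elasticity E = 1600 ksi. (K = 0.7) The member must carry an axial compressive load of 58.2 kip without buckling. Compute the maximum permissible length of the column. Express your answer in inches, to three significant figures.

L_max ≈ 151 in

I = a⁴/12 = 4.72⁴/12 = 41.36 in⁴
At the buckling limit P_cr = P = 5.820×10^4 lb
From P_cr = π²EI/(K·L)²:  L = (1/K)·√(π²EI/P_cr) = (1/0.7)·√(π²×1.60×10^6×41.36/5.820×10^4)
L = 151 in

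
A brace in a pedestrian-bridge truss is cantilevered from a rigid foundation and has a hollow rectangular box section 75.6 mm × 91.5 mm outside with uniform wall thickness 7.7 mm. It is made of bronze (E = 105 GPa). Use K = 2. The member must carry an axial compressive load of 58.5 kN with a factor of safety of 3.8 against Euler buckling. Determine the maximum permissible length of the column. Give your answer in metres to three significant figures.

L_max ≈ 1.49 m

Inner dimensions: h_i = 91.5 − 2×7.7 = 76.10 mm, b_i = 75.6 − 2×7.7 = 60.20 mm
Weak-axis I_min = (h_o·b_o³ − h_i·b_i³)/12 with b_o = 75.6, b_i = 60.20 mm (shorter outer/inner sides).
I_min = (91.5×75.6³ − 76.10×60.20³)/12 = 1.911×10^6 mm⁴
I = 1.911×10^-6 m⁴
Required critical load P_cr = n·P = 3.8 × 58.5 = 222.3 kN = 2.223×10^5 N
From P_cr = π²EI/(K·L)²:  L = (1/K)·√(π²EI/P_cr) = (1/2)·√(π²×1.05×10^11×1.911×10^-6/2.223×10^5)
L = 1.49 m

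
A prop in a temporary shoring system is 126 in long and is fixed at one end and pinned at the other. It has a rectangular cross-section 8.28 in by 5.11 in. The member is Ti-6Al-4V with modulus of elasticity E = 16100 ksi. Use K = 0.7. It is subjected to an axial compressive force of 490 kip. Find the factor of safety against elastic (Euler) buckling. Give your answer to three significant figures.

Buckling occurs about the weak axis: I_min = h·b³/12 with b = 5.11 in (the shorter side).
I_min = 8.28×5.11³/12 = 92.07 in⁴
Effective length L_e = K·L = 0.7 × 126 = 88.20 in
P_cr = π²EI / L_e² = π² × 16100×10³ × 92.07 / 88.20² = 1.881×10^6 lb
Factor of safety n = P_cr / P = 1880.6 / 490 = 3.84

n ≈ 3.84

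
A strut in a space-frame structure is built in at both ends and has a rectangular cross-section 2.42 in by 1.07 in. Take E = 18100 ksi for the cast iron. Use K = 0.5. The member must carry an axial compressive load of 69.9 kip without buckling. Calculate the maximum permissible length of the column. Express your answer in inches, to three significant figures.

Buckling occurs about the weak axis: I_min = h·b³/12 with b = 1.07 in (the shorter side).
I_min = 2.42×1.07³/12 = 0.2471 in⁴
At the buckling limit P_cr = P = 6.990×10^4 lb
From P_cr = π²EI/(K·L)²:  L = (1/K)·√(π²EI/P_cr) = (1/0.5)·√(π²×1.81×10^7×0.2471/6.990×10^4)
L = 50.3 in

L_max ≈ 50.3 in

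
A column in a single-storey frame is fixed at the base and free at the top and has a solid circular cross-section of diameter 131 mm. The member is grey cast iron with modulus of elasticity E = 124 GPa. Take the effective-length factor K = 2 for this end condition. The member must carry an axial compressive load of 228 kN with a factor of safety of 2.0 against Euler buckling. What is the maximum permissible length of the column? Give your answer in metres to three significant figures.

L_max ≈ 3.11 m

I = πd⁴/64 = π×131⁴/64 = 1.446×10^7 mm⁴
I = 1.446×10^-5 m⁴
Required critical load P_cr = n·P = 2.0 × 228 = 456.0 kN = 4.560×10^5 N
From P_cr = π²EI/(K·L)²:  L = (1/K)·√(π²EI/P_cr) = (1/2)·√(π²×1.24×10^11×1.446×10^-5/4.560×10^5)
L = 3.11 m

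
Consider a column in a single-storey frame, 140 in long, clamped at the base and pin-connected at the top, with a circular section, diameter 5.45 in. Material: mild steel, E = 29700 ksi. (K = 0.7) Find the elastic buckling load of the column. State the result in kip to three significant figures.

P_cr ≈ 1320 kip

I = πd⁴/64 = π×5.45⁴/64 = 43.31 in⁴
Effective length L_e = K·L = 0.7 × 140 = 98.00 in
P_cr = π²EI / L_e² = π² × 29700×10³ × 43.31 / 98.00² = 1.322×10^6 lb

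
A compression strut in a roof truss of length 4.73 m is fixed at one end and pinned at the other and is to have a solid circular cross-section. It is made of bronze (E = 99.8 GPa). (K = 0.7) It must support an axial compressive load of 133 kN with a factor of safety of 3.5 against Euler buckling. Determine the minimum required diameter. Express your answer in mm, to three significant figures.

Required P_cr = n·P = 3.5 × 133 = 465.5 kN
L_e = K·L = 0.7 × 4.73 = 3.311 m
Required I = P_cr·L_e²/(π²E) = 4.655×10^5 × 3.311² / (π² × 9.98×10^10) = 5.181×10^-6 m⁴
I_req = 5.181×10^6 mm⁴
Solid circle: I = πd⁴/64  ⇒  d = (64I/π)^(1/4) = (64×5.181×10^6/π)^(1/4) = 101 mm

d ≈ 101 mm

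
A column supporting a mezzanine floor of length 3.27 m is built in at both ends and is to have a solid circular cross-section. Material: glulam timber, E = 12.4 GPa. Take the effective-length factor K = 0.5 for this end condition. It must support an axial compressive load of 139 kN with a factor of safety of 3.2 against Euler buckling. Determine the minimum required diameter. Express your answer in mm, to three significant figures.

Required P_cr = n·P = 3.2 × 139 = 444.8 kN
L_e = K·L = 0.5 × 3.27 = 1.635 m
Required I = P_cr·L_e²/(π²E) = 4.448×10^5 × 1.635² / (π² × 1.24×10^10) = 9.716×10^-6 m⁴
I_req = 9.716×10^6 mm⁴
Solid circle: I = πd⁴/64  ⇒  d = (64I/π)^(1/4) = (64×9.716×10^6/π)^(1/4) = 119 mm

d ≈ 119 mm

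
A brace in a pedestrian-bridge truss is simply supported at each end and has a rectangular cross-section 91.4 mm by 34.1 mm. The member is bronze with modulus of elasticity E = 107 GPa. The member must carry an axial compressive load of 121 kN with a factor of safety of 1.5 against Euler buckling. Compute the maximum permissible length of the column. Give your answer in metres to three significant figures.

Buckling occurs about the weak axis: I_min = h·b³/12 with b = 34.1 mm (the shorter side).
I_min = 91.4×34.1³/12 = 3.020×10^5 mm⁴
I = 3.020×10^-7 m⁴
Required critical load P_cr = n·P = 1.5 × 121 = 181.5 kN = 1.815×10^5 N
From P_cr = π²EI/(K·L)²:  L = (1/K)·√(π²EI/P_cr) = (1/1)·√(π²×1.07×10^11×3.020×10^-7/1.815×10^5)
L = 1.33 m

L_max ≈ 1.33 m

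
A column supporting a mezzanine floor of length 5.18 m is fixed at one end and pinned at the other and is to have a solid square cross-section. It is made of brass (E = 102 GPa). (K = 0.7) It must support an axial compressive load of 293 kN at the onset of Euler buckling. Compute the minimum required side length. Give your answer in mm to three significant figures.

a ≈ 82.3 mm

L_e = K·L = 0.7 × 5.18 = 3.626 m
Required I = P_cr·L_e²/(π²E) = 2.930×10^5 × 3.626² / (π² × 1.02×10^11) = 3.827×10^-6 m⁴
I_req = 3.827×10^6 mm⁴
Solid square: I = a⁴/12  ⇒  a = (12I)^(1/4) = (12×3.827×10^6)^(1/4) = 82.3 mm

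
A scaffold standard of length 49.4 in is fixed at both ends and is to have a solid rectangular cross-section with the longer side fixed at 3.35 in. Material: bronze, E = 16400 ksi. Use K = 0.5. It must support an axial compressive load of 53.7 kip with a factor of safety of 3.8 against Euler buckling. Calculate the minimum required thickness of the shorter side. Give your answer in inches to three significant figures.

b ≈ 1.40 in

Required P_cr = n·P = 3.8 × 53.7 = 204.1 kip
L_e = K·L = 0.5 × 49.4 = 24.70 in
Required I = P_cr·L_e²/(π²E) = 2.041×10^5 × 24.70² / (π² × 1.64×10^7) = 0.7691 in⁴
Rectangle, weak axis: I_min = h·b³/12 with h = 3.35 in fixed  ⇒  b = (12I/h)^(1/3) = 1.40 in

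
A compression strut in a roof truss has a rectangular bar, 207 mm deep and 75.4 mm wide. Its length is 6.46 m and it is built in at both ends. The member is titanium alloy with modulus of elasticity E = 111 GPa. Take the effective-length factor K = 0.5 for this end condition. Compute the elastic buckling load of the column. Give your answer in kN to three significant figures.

P_cr ≈ 776 kN

Buckling occurs about the weak axis: I_min = h·b³/12 with b = 75.4 mm (the shorter side).
I_min = 207×75.4³/12 = 7.394×10^6 mm⁴
I = 7.394×10^6 mm⁴ = 7.394×10^-6 m⁴
Effective length L_e = K·L = 0.5 × 6.46 = 3.230 m
P_cr = π²EI / L_e² = π² × 111×10⁹ × 7.394×10^-6 / 3.230² = 7.765×10^5 N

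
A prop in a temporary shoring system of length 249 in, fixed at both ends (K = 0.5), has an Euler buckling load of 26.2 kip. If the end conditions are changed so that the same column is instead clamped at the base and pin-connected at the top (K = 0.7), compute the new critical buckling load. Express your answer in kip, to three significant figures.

P_cr ∝ 1/K², so P_cr,new = P_cr,old × (K_old/K_new)² = 26.2 × (0.5/0.7)²
= 26.2 × 0.5102 = 13.4 kip

P_cr ≈ 13.4 kip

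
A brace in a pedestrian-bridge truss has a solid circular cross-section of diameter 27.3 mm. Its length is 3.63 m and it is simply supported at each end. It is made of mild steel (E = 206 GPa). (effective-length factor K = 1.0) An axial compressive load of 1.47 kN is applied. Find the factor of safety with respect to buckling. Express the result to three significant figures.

n ≈ 2.86

I = πd⁴/64 = π×27.3⁴/64 = 2.727×10^4 mm⁴
I = 2.727×10^4 mm⁴ = 2.727×10^-8 m⁴
Effective length L_e = K·L = 1 × 3.63 = 3.630 m
P_cr = π²EI / L_e² = π² × 206×10⁹ × 2.727×10^-8 / 3.630² = 4.207×10^3 N
Factor of safety n = P_cr / P = 4.2070 / 1.47 = 2.86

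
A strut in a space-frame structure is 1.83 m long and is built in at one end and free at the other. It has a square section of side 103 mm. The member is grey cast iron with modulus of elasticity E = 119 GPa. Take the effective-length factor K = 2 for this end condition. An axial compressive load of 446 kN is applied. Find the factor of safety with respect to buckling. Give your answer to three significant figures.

I = a⁴/12 = 103⁴/12 = 9.379×10^6 mm⁴
I = 9.379×10^6 mm⁴ = 9.379×10^-6 m⁴
Effective length L_e = K·L = 2 × 1.83 = 3.660 m
P_cr = π²EI / L_e² = π² × 119×10⁹ × 9.379×10^-6 / 3.660² = 8.223×10^5 N
Factor of safety n = P_cr / P = 822.34 / 446 = 1.84

n ≈ 1.84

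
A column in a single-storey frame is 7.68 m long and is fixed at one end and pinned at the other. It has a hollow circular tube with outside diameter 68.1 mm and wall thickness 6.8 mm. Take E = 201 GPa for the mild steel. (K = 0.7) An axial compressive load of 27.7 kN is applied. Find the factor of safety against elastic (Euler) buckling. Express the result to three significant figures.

Inner diameter d_i = 68.1 − 2×6.8 = 54.50 mm
I = π(d_o⁴ − d_i⁴)/64 = π(68.1⁴ − 54.50⁴)/64 = 6.227×10^5 mm⁴
I = 6.227×10^5 mm⁴ = 6.227×10^-7 m⁴
Effective length L_e = K·L = 0.7 × 7.68 = 5.376 m
P_cr = π²EI / L_e² = π² × 201×10⁹ × 6.227×10^-7 / 5.376² = 4.274×10^4 N
Factor of safety n = P_cr / P = 42.740 / 27.7 = 1.54

n ≈ 1.54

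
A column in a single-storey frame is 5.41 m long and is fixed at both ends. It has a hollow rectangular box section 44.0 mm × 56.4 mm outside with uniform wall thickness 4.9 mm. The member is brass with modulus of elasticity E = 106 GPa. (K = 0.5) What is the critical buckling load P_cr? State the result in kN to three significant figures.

Inner dimensions: h_i = 56.4 − 2×4.9 = 46.60 mm, b_i = 44.0 − 2×4.9 = 34.20 mm
Weak-axis I_min = (h_o·b_o³ − h_i·b_i³)/12 with b_o = 44.0, b_i = 34.20 mm (shorter outer/inner sides).
I_min = (56.4×44.0³ − 46.60×34.20³)/12 = 2.450×10^5 mm⁴
I = 2.450×10^5 mm⁴ = 2.450×10^-7 m⁴
Effective length L_e = K·L = 0.5 × 5.41 = 2.705 m
P_cr = π²EI / L_e² = π² × 106×10⁹ × 2.450×10^-7 / 2.705² = 3.503×10^4 N

P_cr ≈ 35.0 kN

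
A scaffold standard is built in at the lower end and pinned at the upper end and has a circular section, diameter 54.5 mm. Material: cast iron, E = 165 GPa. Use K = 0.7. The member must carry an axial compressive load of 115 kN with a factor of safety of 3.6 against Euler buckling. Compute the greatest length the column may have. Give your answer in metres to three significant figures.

L_max ≈ 1.86 m

I = πd⁴/64 = π×54.5⁴/64 = 4.331×10^5 mm⁴
I = 4.331×10^-7 m⁴
Required critical load P_cr = n·P = 3.6 × 115 = 414.0 kN = 4.140×10^5 N
From P_cr = π²EI/(K·L)²:  L = (1/K)·√(π²EI/P_cr) = (1/0.7)·√(π²×1.65×10^11×4.331×10^-7/4.140×10^5)
L = 1.86 m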